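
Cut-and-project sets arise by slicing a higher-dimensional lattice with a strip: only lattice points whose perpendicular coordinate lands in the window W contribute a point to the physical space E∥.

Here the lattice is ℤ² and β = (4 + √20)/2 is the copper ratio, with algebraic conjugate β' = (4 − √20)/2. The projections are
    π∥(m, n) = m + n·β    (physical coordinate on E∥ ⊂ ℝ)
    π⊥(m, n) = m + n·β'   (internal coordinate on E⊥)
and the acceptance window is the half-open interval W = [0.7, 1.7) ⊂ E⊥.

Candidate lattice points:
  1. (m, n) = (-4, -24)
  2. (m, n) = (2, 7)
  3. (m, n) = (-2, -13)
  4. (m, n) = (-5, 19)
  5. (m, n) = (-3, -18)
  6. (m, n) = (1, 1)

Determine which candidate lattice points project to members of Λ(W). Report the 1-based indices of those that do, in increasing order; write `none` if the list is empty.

β' = (4−√20)/2 ≈ -0.23607.
[1] lift (-4,-24): star map gives 1.66563; window check 0.7 ≤ 1.66563 < 1.7 is true → IN Λ
[2] lift (2,7): star map gives 0.34752; window check 0.7 ≤ 0.34752 < 1.7 is false → out
[3] lift (-2,-13): star map gives 1.06888; window check 0.7 ≤ 1.06888 < 1.7 is true → IN Λ
[4] lift (-5,19): star map gives -9.48529; window check 0.7 ≤ -9.48529 < 1.7 is false → out
[5] lift (-3,-18): star map gives 1.24922; window check 0.7 ≤ 1.24922 < 1.7 is true → IN Λ
[6] lift (1,1): star map gives 0.76393; window check 0.7 ≤ 0.76393 < 1.7 is true → IN Λ

1, 3, 5, 6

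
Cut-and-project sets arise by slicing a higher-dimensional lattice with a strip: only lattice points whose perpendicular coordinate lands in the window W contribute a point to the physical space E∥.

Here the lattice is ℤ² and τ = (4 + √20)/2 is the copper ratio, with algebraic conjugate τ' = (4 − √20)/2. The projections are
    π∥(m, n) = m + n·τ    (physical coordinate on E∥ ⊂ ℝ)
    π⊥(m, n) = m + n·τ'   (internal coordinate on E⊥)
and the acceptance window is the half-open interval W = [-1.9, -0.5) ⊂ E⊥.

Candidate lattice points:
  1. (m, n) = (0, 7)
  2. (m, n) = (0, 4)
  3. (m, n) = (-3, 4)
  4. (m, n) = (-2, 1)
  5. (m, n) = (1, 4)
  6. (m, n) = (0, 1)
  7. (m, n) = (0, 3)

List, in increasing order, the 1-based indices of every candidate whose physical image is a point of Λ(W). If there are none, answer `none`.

τ' = (4−√20)/2 ≈ -0.236068.
candidate 1: (m,n)=(0,7) → π∥ = 0+7·τ ≈ 29.652476, π⊥ = 0+7·τ' ≈ -1.652476 ∈ [-1.9, -0.5) ⇒ IN Λ
candidate 2: (m,n)=(0,4) → π∥ = 0+4·τ ≈ 16.944272, π⊥ = 0+4·τ' ≈ -0.944272 ∈ [-1.9, -0.5) ⇒ IN Λ
candidate 3: (m,n)=(-3,4) → π∥ = -3+4·τ ≈ 13.944272, π⊥ = -3+4·τ' ≈ -3.944272 ∉ [-1.9, -0.5) ⇒ out
candidate 4: (m,n)=(-2,1) → π∥ = -2+1·τ ≈ 2.236068, π⊥ = -2+1·τ' ≈ -2.236068 ∉ [-1.9, -0.5) ⇒ out
candidate 5: (m,n)=(1,4) → π∥ = 1+4·τ ≈ 17.944272, π⊥ = 1+4·τ' ≈ 0.055728 ∉ [-1.9, -0.5) ⇒ out
candidate 6: (m,n)=(0,1) → π∥ = 0+1·τ ≈ 4.236068, π⊥ = 0+1·τ' ≈ -0.236068 ∉ [-1.9, -0.5) ⇒ out
candidate 7: (m,n)=(0,3) → π∥ = 0+3·τ ≈ 12.708204, π⊥ = 0+3·τ' ≈ -0.708204 ∈ [-1.9, -0.5) ⇒ IN Λ

1, 2, 7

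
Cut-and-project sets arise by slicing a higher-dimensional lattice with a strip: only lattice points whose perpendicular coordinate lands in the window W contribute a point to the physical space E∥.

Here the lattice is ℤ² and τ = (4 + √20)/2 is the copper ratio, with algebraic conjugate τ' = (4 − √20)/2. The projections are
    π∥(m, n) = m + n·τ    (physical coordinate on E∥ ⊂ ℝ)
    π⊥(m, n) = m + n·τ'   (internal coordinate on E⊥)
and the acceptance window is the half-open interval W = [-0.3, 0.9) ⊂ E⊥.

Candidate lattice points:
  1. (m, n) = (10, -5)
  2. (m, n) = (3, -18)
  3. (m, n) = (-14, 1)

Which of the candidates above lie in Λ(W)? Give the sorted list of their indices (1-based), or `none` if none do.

Numerically τ ≈ 4.23607 and τ' = −1/τ ≈ -0.23607.
[1] lift (10,-5): star map gives 11.18034; window check -0.3 ≤ 11.18034 < 0.9 is false → out
[2] lift (3,-18): star map gives 7.24922; window check -0.3 ≤ 7.24922 < 0.9 is false → out
[3] lift (-14,1): star map gives -14.23607; window check -0.3 ≤ -14.23607 < 0.9 is false → out

none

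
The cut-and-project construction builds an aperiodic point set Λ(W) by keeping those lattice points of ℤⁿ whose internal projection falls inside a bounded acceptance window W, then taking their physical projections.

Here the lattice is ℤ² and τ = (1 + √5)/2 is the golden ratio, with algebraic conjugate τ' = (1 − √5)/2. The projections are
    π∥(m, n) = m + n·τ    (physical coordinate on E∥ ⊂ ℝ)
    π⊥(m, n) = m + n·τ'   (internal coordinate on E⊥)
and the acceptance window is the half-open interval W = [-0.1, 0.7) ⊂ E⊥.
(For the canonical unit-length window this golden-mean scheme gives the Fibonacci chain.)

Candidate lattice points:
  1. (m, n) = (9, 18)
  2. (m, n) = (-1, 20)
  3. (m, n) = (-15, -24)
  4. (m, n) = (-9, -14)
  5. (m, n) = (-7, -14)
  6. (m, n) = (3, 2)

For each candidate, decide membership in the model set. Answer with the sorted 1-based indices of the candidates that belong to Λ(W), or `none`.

Compute τ' = (1−√5)/2 = -0.618034, so π⊥(m,n) = m -0.618034·n.
#1 (9,18): internal coord 9 + (18)·τ' = -2.124612; -2.124612 ∉ [-0.1, 0.7) → out
#2 (-1,20): internal coord -1 + (20)·τ' = -13.360680; -13.360680 ∉ [-0.1, 0.7) → out
#3 (-15,-24): internal coord -15 + (-24)·τ' = -0.167184; -0.167184 ∉ [-0.1, 0.7) → out
#4 (-9,-14): internal coord -9 + (-14)·τ' = -0.347524; -0.347524 ∉ [-0.1, 0.7) → out
#5 (-7,-14): internal coord -7 + (-14)·τ' = +1.652476; +1.652476 ∉ [-0.1, 0.7) → out
#6 (3,2): internal coord 3 + (2)·τ' = +1.763932; +1.763932 ∉ [-0.1, 0.7) → out

none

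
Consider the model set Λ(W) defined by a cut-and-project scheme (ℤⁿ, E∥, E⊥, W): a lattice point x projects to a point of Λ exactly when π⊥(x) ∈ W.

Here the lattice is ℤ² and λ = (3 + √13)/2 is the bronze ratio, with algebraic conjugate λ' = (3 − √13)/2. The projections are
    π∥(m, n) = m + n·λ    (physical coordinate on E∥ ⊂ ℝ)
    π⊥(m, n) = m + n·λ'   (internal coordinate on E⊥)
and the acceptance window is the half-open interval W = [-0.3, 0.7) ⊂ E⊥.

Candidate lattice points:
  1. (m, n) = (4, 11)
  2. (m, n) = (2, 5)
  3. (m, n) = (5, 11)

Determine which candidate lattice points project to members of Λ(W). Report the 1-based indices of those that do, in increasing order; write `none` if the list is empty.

1, 2

Numerically λ ≈ 3.30278 and λ' = −1/λ ≈ -0.30278.
candidate 1: (m,n)=(4,11) → π∥ = 4+11·λ ≈ 40.33053, π⊥ = 4+11·λ' ≈ 0.66947 ∈ [-0.3, 0.7) ⇒ IN Λ
candidate 2: (m,n)=(2,5) → π∥ = 2+5·λ ≈ 18.51388, π⊥ = 2+5·λ' ≈ 0.48612 ∈ [-0.3, 0.7) ⇒ IN Λ
candidate 3: (m,n)=(5,11) → π∥ = 5+11·λ ≈ 41.33053, π⊥ = 5+11·λ' ≈ 1.66947 ∉ [-0.3, 0.7) ⇒ out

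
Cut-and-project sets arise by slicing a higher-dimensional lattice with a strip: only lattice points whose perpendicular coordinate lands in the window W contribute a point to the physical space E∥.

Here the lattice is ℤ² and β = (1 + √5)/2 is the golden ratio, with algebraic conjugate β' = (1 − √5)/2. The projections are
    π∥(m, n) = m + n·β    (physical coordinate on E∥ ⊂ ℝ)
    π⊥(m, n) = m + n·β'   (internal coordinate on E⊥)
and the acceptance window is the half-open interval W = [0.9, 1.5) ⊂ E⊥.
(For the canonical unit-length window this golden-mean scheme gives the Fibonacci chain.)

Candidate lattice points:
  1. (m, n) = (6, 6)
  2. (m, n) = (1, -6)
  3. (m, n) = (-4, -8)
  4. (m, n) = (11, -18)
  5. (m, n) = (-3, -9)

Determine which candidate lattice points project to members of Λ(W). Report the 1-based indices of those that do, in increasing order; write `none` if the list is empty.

3

Compute β' = (1−√5)/2 = -0.61803, so π⊥(m,n) = m -0.61803·n.
[1] lift (6,6): star map gives 2.29180; window check 0.9 ≤ 2.29180 < 1.5 is false → out
[2] lift (1,-6): star map gives 4.70820; window check 0.9 ≤ 4.70820 < 1.5 is false → out
[3] lift (-4,-8): star map gives 0.94427; window check 0.9 ≤ 0.94427 < 1.5 is true → IN Λ
[4] lift (11,-18): star map gives 22.12461; window check 0.9 ≤ 22.12461 < 1.5 is false → out
[5] lift (-3,-9): star map gives 2.56231; window check 0.9 ≤ 2.56231 < 1.5 is false → out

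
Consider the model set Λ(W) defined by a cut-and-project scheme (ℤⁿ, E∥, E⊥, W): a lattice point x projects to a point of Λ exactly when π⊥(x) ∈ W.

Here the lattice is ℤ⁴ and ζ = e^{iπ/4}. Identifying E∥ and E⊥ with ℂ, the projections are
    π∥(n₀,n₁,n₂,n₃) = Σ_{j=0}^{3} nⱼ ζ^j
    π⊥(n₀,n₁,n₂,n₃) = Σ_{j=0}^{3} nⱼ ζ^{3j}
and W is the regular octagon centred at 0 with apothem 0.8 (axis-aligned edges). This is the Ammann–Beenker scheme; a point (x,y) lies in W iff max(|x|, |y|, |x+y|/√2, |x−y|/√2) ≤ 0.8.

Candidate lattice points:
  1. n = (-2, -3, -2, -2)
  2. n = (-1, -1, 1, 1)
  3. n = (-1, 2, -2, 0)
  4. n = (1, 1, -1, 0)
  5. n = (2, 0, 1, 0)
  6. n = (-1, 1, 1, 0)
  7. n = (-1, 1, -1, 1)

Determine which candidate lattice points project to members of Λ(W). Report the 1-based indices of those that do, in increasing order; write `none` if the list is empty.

none

Internal map: ζ^{3j} for j=0..3 gives (1,0), (−√2/2,√2/2), (0,−1), (√2/2,√2/2).
candidate 1: n = (-2, -3, -2, -2) → π⊥ ≈ (-1.2929, -1.5355); max(|x|,|y|,|x±y|/√2) = 2.0000 > 0.8 ⇒ ∉ W
candidate 2: n = (-1, -1, 1, 1) → π⊥ ≈ (+0.4142, -1.0000); max(|x|,|y|,|x±y|/√2) = 1.0000 > 0.8 ⇒ ∉ W
candidate 3: n = (-1, 2, -2, 0) → π⊥ ≈ (-2.4142, +3.4142); max(|x|,|y|,|x±y|/√2) = 4.1213 > 0.8 ⇒ ∉ W
candidate 4: n = (1, 1, -1, 0) → π⊥ ≈ (+0.2929, +1.7071); max(|x|,|y|,|x±y|/√2) = 1.7071 > 0.8 ⇒ ∉ W
candidate 5: n = (2, 0, 1, 0) → π⊥ ≈ (+2.0000, -1.0000); max(|x|,|y|,|x±y|/√2) = 2.1213 > 0.8 ⇒ ∉ W
candidate 6: n = (-1, 1, 1, 0) → π⊥ ≈ (-1.7071, -0.2929); max(|x|,|y|,|x±y|/√2) = 1.7071 > 0.8 ⇒ ∉ W
candidate 7: n = (-1, 1, -1, 1) → π⊥ ≈ (-1.0000, +2.4142); max(|x|,|y|,|x±y|/√2) = 2.4142 > 0.8 ⇒ ∉ W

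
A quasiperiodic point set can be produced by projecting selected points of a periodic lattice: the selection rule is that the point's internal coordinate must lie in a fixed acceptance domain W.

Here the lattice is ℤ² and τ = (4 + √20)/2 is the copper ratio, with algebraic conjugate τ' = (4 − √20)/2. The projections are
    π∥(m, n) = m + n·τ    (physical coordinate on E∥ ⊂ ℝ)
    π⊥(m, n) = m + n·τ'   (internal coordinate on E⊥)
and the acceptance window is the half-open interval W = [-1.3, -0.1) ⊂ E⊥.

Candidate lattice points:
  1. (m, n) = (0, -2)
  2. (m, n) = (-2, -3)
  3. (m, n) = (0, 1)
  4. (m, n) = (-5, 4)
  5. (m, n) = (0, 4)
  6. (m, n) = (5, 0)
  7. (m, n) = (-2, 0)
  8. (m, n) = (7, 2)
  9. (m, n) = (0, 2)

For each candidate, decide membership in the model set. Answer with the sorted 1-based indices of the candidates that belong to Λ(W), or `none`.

2, 3, 5, 9

τ' = (4−√20)/2 ≈ -0.23607.
[1] lift (0,-2): star map gives 0.47214; window check -1.3 ≤ 0.47214 < -0.1 is false → out
[2] lift (-2,-3): star map gives -1.29180; window check -1.3 ≤ -1.29180 < -0.1 is true → IN Λ
[3] lift (0,1): star map gives -0.23607; window check -1.3 ≤ -0.23607 < -0.1 is true → IN Λ
[4] lift (-5,4): star map gives -5.94427; window check -1.3 ≤ -5.94427 < -0.1 is false → out
[5] lift (0,4): star map gives -0.94427; window check -1.3 ≤ -0.94427 < -0.1 is true → IN Λ
[6] lift (5,0): star map gives 5.00000; window check -1.3 ≤ 5.00000 < -0.1 is false → out
[7] lift (-2,0): star map gives -2.00000; window check -1.3 ≤ -2.00000 < -0.1 is false → out
[8] lift (7,2): star map gives 6.52786; window check -1.3 ≤ 6.52786 < -0.1 is false → out
[9] lift (0,2): star map gives -0.47214; window check -1.3 ≤ -0.47214 < -0.1 is true → IN Λ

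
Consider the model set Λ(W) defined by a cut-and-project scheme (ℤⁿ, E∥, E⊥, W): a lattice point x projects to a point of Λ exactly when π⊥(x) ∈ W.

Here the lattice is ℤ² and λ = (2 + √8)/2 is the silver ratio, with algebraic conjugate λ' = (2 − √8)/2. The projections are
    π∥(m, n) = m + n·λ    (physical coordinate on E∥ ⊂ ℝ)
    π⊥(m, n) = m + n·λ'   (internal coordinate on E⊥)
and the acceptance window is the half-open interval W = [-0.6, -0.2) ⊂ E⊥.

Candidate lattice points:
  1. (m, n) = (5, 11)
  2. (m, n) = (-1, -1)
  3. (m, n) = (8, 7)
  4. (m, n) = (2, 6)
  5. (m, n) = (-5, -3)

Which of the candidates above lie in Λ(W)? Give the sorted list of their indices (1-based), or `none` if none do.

2, 4

Compute λ' = (2−√8)/2 = -0.4142, so π⊥(m,n) = m -0.4142·n.
[1] lift (5,11): star map gives 0.4437; window check -0.6 ≤ 0.4437 < -0.2 is false → out
[2] lift (-1,-1): star map gives -0.5858; window check -0.6 ≤ -0.5858 < -0.2 is true → IN Λ
[3] lift (8,7): star map gives 5.1005; window check -0.6 ≤ 5.1005 < -0.2 is false → out
[4] lift (2,6): star map gives -0.4853; window check -0.6 ≤ -0.4853 < -0.2 is true → IN Λ
[5] lift (-5,-3): star map gives -3.7574; window check -0.6 ≤ -3.7574 < -0.2 is false → out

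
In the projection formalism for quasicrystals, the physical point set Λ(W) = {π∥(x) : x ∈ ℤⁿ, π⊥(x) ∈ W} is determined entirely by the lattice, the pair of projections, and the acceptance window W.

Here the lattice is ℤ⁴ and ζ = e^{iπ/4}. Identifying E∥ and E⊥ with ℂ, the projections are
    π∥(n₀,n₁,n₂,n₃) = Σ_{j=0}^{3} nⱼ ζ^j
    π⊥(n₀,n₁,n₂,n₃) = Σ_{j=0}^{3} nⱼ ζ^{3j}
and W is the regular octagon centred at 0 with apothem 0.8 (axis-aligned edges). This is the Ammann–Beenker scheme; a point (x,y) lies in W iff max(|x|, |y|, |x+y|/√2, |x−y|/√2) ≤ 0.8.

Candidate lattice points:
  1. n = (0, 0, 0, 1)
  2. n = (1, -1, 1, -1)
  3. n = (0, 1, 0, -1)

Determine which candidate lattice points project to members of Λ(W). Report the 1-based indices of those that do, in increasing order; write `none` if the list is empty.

Internal map: ζ^{3j} for j=0..3 gives (1,0), (−√2/2,√2/2), (0,−1), (√2/2,√2/2).
#1 (0, 0, 0, 1): internal (0.7071, 0.7071); octagon support 1.0000 vs apothem 0.8 → ∉ W
#2 (1, -1, 1, -1): internal (1.0000, -2.4142); octagon support 2.4142 vs apothem 0.8 → ∉ W
#3 (0, 1, 0, -1): internal (-1.4142, 0.0000); octagon support 1.4142 vs apothem 0.8 → ∉ W

none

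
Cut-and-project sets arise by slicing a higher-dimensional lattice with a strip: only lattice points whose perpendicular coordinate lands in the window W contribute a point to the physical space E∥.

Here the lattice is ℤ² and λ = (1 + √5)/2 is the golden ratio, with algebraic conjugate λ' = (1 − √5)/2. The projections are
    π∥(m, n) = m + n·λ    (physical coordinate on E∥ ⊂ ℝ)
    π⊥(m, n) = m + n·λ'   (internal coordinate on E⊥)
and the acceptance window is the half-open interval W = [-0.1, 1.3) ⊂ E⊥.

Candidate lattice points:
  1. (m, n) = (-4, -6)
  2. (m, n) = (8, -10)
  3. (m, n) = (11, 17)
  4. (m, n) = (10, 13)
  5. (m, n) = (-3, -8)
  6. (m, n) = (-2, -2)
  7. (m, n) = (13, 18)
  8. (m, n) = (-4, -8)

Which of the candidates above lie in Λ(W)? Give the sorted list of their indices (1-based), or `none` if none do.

Compute λ' = (1−√5)/2 = -0.6180, so π⊥(m,n) = m -0.6180·n.
candidate 1: (m,n)=(-4,-6) → π∥ = -4-6·λ ≈ -13.7082, π⊥ = -4-6·λ' ≈ -0.2918 ∉ [-0.1, 1.3) ⇒ out
candidate 2: (m,n)=(8,-10) → π∥ = 8-10·λ ≈ -8.1803, π⊥ = 8-10·λ' ≈ 14.1803 ∉ [-0.1, 1.3) ⇒ out
candidate 3: (m,n)=(11,17) → π∥ = 11+17·λ ≈ 38.5066, π⊥ = 11+17·λ' ≈ 0.4934 ∈ [-0.1, 1.3) ⇒ IN Λ
candidate 4: (m,n)=(10,13) → π∥ = 10+13·λ ≈ 31.0344, π⊥ = 10+13·λ' ≈ 1.9656 ∉ [-0.1, 1.3) ⇒ out
candidate 5: (m,n)=(-3,-8) → π∥ = -3-8·λ ≈ -15.9443, π⊥ = -3-8·λ' ≈ 1.9443 ∉ [-0.1, 1.3) ⇒ out
candidate 6: (m,n)=(-2,-2) → π∥ = -2-2·λ ≈ -5.2361, π⊥ = -2-2·λ' ≈ -0.7639 ∉ [-0.1, 1.3) ⇒ out
candidate 7: (m,n)=(13,18) → π∥ = 13+18·λ ≈ 42.1246, π⊥ = 13+18·λ' ≈ 1.8754 ∉ [-0.1, 1.3) ⇒ out
candidate 8: (m,n)=(-4,-8) → π∥ = -4-8·λ ≈ -16.9443, π⊥ = -4-8·λ' ≈ 0.9443 ∈ [-0.1, 1.3) ⇒ IN Λ

3, 8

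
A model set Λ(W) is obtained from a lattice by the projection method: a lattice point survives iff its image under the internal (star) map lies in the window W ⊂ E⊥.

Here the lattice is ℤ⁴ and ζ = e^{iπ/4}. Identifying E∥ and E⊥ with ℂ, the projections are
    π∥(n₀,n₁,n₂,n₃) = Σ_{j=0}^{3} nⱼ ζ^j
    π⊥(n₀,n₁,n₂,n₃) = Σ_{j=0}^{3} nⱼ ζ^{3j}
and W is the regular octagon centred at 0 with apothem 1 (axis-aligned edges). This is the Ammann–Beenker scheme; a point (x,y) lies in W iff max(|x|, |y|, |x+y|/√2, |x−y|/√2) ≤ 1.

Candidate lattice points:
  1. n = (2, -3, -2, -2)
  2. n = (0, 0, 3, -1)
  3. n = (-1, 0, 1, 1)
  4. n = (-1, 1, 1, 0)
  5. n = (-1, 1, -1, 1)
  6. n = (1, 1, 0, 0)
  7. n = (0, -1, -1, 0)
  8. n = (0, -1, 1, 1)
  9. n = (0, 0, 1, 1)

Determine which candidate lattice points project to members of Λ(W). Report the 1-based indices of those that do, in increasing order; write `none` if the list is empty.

Internal map: ζ^{3j} for j=0..3 gives (1,0), (−√2/2,√2/2), (0,−1), (√2/2,√2/2).
candidate 1: n = (2, -3, -2, -2) → π⊥ ≈ (+2.7071, -1.5355); max(|x|,|y|,|x±y|/√2) = 3.0000 > 1 ⇒ ∉ W
candidate 2: n = (0, 0, 3, -1) → π⊥ ≈ (-0.7071, -3.7071); max(|x|,|y|,|x±y|/√2) = 3.7071 > 1 ⇒ ∉ W
candidate 3: n = (-1, 0, 1, 1) → π⊥ ≈ (-0.2929, -0.2929); max(|x|,|y|,|x±y|/√2) = 0.4142 ≤ 1 ⇒ ∈ W
candidate 4: n = (-1, 1, 1, 0) → π⊥ ≈ (-1.7071, -0.2929); max(|x|,|y|,|x±y|/√2) = 1.7071 > 1 ⇒ ∉ W
candidate 5: n = (-1, 1, -1, 1) → π⊥ ≈ (-1.0000, +2.4142); max(|x|,|y|,|x±y|/√2) = 2.4142 > 1 ⇒ ∉ W
candidate 6: n = (1, 1, 0, 0) → π⊥ ≈ (+0.2929, +0.7071); max(|x|,|y|,|x±y|/√2) = 0.7071 ≤ 1 ⇒ ∈ W
candidate 7: n = (0, -1, -1, 0) → π⊥ ≈ (+0.7071, +0.2929); max(|x|,|y|,|x±y|/√2) = 0.7071 ≤ 1 ⇒ ∈ W
candidate 8: n = (0, -1, 1, 1) → π⊥ ≈ (+1.4142, -1.0000); max(|x|,|y|,|x±y|/√2) = 1.7071 > 1 ⇒ ∉ W
candidate 9: n = (0, 0, 1, 1) → π⊥ ≈ (+0.7071, -0.2929); max(|x|,|y|,|x±y|/√2) = 0.7071 ≤ 1 ⇒ ∈ W

3, 6, 7, 9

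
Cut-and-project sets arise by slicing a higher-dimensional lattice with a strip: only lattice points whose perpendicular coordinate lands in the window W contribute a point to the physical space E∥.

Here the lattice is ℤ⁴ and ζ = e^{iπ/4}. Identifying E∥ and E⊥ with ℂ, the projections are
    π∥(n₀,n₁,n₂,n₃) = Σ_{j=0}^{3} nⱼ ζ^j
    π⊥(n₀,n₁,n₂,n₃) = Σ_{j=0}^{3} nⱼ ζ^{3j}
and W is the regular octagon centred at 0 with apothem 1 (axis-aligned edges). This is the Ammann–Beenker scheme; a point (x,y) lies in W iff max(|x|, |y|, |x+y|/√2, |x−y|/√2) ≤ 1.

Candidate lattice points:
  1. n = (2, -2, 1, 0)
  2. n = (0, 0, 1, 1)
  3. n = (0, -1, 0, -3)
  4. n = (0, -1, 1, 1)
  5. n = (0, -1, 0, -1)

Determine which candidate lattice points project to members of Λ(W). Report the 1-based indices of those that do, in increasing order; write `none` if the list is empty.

2

With ζ = e^{iπ/4} the internal vectors are ζ^0,ζ^3,ζ^6,ζ^9.
#1 (2, -2, 1, 0): internal (3.4142, -2.4142); octagon support 4.1213 vs apothem 1 → ∉ W
#2 (0, 0, 1, 1): internal (0.7071, -0.2929); octagon support 0.7071 vs apothem 1 → ∈ W
#3 (0, -1, 0, -3): internal (-1.4142, -2.8284); octagon support 3.0000 vs apothem 1 → ∉ W
#4 (0, -1, 1, 1): internal (1.4142, -1.0000); octagon support 1.7071 vs apothem 1 → ∉ W
#5 (0, -1, 0, -1): internal (0.0000, -1.4142); octagon support 1.4142 vs apothem 1 → ∉ W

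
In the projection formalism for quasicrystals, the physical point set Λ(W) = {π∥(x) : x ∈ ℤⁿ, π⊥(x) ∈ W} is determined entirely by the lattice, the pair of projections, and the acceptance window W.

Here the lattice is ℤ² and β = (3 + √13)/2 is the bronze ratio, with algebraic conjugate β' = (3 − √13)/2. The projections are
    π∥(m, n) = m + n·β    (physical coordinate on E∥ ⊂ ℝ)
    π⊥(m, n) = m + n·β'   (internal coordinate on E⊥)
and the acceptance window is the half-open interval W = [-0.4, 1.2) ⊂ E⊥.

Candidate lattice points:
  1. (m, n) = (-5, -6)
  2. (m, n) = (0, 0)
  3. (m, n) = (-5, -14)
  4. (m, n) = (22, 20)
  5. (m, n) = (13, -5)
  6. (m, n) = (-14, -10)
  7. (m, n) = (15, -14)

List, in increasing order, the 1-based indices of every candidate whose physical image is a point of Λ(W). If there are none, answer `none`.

2

Compute β' = (3−√13)/2 = -0.302776, so π⊥(m,n) = m -0.302776·n.
#1 (-5,-6): internal coord -5 + (-6)·β' = -3.183346; -3.183346 ∉ [-0.4, 1.2) → out
#2 (0,0): internal coord 0 + (0)·β' = +0.000000; +0.000000 ∈ [-0.4, 1.2) → IN Λ
#3 (-5,-14): internal coord -5 + (-14)·β' = -0.761141; -0.761141 ∉ [-0.4, 1.2) → out
#4 (22,20): internal coord 22 + (20)·β' = +15.944487; +15.944487 ∉ [-0.4, 1.2) → out
#5 (13,-5): internal coord 13 + (-5)·β' = +14.513878; +14.513878 ∉ [-0.4, 1.2) → out
#6 (-14,-10): internal coord -14 + (-10)·β' = -10.972244; -10.972244 ∉ [-0.4, 1.2) → out
#7 (15,-14): internal coord 15 + (-14)·β' = +19.238859; +19.238859 ∉ [-0.4, 1.2) → out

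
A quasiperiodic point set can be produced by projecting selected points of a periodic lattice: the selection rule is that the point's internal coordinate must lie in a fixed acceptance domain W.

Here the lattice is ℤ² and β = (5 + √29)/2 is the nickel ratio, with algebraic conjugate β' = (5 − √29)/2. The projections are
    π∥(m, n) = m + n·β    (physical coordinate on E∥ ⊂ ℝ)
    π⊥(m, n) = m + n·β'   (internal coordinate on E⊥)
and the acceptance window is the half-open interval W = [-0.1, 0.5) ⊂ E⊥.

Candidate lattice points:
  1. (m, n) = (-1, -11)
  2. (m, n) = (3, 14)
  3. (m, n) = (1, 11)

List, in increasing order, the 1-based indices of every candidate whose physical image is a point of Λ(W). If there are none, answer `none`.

Compute β' = (5−√29)/2 = -0.1926, so π⊥(m,n) = m -0.1926·n.
[1] lift (-1,-11): star map gives 1.1184; window check -0.1 ≤ 1.1184 < 0.5 is false → out
[2] lift (3,14): star map gives 0.3038; window check -0.1 ≤ 0.3038 < 0.5 is true → IN Λ
[3] lift (1,11): star map gives -1.1184; window check -0.1 ≤ -1.1184 < 0.5 is false → out

2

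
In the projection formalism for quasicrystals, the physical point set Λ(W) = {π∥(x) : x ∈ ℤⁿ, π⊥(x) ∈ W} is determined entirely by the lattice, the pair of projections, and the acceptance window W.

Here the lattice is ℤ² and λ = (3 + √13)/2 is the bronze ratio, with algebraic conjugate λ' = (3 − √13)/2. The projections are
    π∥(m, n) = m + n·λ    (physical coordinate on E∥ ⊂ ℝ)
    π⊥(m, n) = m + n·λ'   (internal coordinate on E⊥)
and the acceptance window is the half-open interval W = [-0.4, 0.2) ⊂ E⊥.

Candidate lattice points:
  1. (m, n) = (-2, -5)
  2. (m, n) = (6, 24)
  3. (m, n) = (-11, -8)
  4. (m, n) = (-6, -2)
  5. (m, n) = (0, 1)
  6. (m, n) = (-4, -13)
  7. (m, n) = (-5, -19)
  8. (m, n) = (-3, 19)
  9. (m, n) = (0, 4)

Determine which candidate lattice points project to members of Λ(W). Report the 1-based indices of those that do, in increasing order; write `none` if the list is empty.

5, 6

λ' = (3−√13)/2 ≈ -0.3028.
candidate 1: (m,n)=(-2,-5) → π∥ = -2-5·λ ≈ -18.5139, π⊥ = -2-5·λ' ≈ -0.4861 ∉ [-0.4, 0.2) ⇒ out
candidate 2: (m,n)=(6,24) → π∥ = 6+24·λ ≈ 85.2666, π⊥ = 6+24·λ' ≈ -1.2666 ∉ [-0.4, 0.2) ⇒ out
candidate 3: (m,n)=(-11,-8) → π∥ = -11-8·λ ≈ -37.4222, π⊥ = -11-8·λ' ≈ -8.5778 ∉ [-0.4, 0.2) ⇒ out
candidate 4: (m,n)=(-6,-2) → π∥ = -6-2·λ ≈ -12.6056, π⊥ = -6-2·λ' ≈ -5.3944 ∉ [-0.4, 0.2) ⇒ out
candidate 5: (m,n)=(0,1) → π∥ = 0+1·λ ≈ 3.3028, π⊥ = 0+1·λ' ≈ -0.3028 ∈ [-0.4, 0.2) ⇒ IN Λ
candidate 6: (m,n)=(-4,-13) → π∥ = -4-13·λ ≈ -46.9361, π⊥ = -4-13·λ' ≈ -0.0639 ∈ [-0.4, 0.2) ⇒ IN Λ
candidate 7: (m,n)=(-5,-19) → π∥ = -5-19·λ ≈ -67.7527, π⊥ = -5-19·λ' ≈ 0.7527 ∉ [-0.4, 0.2) ⇒ out
candidate 8: (m,n)=(-3,19) → π∥ = -3+19·λ ≈ 59.7527, π⊥ = -3+19·λ' ≈ -8.7527 ∉ [-0.4, 0.2) ⇒ out
candidate 9: (m,n)=(0,4) → π∥ = 0+4·λ ≈ 13.2111, π⊥ = 0+4·λ' ≈ -1.2111 ∉ [-0.4, 0.2) ⇒ out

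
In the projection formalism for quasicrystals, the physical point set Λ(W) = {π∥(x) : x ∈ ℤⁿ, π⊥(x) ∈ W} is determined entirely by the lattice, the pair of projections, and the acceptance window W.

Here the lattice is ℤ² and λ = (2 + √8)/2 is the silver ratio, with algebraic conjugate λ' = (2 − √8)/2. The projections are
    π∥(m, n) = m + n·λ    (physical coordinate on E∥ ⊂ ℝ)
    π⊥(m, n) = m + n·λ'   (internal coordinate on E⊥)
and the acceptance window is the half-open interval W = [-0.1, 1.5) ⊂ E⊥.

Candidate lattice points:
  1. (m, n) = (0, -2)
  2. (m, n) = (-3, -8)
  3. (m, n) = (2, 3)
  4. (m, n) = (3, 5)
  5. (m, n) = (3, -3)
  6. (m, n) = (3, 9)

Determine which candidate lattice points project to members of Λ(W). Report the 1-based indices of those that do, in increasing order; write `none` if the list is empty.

Numerically λ ≈ 2.414214 and λ' = −1/λ ≈ -0.414214.
#1 (0,-2): internal coord 0 + (-2)·λ' = +0.828427; +0.828427 ∈ [-0.1, 1.5) → IN Λ
#2 (-3,-8): internal coord -3 + (-8)·λ' = +0.313708; +0.313708 ∈ [-0.1, 1.5) → IN Λ
#3 (2,3): internal coord 2 + (3)·λ' = +0.757359; +0.757359 ∈ [-0.1, 1.5) → IN Λ
#4 (3,5): internal coord 3 + (5)·λ' = +0.928932; +0.928932 ∈ [-0.1, 1.5) → IN Λ
#5 (3,-3): internal coord 3 + (-3)·λ' = +4.242641; +4.242641 ∉ [-0.1, 1.5) → out
#6 (3,9): internal coord 3 + (9)·λ' = -0.727922; -0.727922 ∉ [-0.1, 1.5) → out

1, 2, 3, 4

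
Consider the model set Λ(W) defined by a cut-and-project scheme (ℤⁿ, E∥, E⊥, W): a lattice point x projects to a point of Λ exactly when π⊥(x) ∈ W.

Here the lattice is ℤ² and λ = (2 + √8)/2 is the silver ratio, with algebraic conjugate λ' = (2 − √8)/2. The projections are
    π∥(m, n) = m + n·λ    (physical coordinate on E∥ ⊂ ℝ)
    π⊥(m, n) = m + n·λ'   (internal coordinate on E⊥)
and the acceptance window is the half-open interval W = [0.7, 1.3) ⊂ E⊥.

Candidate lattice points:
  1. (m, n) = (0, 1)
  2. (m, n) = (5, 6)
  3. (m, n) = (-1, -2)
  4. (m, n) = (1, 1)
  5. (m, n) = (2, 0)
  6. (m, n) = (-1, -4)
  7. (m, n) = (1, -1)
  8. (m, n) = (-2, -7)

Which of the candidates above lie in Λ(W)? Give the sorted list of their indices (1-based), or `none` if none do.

Compute λ' = (2−√8)/2 = -0.4142, so π⊥(m,n) = m -0.4142·n.
[1] lift (0,1): star map gives -0.4142; window check 0.7 ≤ -0.4142 < 1.3 is false → out
[2] lift (5,6): star map gives 2.5147; window check 0.7 ≤ 2.5147 < 1.3 is false → out
[3] lift (-1,-2): star map gives -0.1716; window check 0.7 ≤ -0.1716 < 1.3 is false → out
[4] lift (1,1): star map gives 0.5858; window check 0.7 ≤ 0.5858 < 1.3 is false → out
[5] lift (2,0): star map gives 2.0000; window check 0.7 ≤ 2.0000 < 1.3 is false → out
[6] lift (-1,-4): star map gives 0.6569; window check 0.7 ≤ 0.6569 < 1.3 is false → out
[7] lift (1,-1): star map gives 1.4142; window check 0.7 ≤ 1.4142 < 1.3 is false → out
[8] lift (-2,-7): star map gives 0.8995; window check 0.7 ≤ 0.8995 < 1.3 is true → IN Λ

8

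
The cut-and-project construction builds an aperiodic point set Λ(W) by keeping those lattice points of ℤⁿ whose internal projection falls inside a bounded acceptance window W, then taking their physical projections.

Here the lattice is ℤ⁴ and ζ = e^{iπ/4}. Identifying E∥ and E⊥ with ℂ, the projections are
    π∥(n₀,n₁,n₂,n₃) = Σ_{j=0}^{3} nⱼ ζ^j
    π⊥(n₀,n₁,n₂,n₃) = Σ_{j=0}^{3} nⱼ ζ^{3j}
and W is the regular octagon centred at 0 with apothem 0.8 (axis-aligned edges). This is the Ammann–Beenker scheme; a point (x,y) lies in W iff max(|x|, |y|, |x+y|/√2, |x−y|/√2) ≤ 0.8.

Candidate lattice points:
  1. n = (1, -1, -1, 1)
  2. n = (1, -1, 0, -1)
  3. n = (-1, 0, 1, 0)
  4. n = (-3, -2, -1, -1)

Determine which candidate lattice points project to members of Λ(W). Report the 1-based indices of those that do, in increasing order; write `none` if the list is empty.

none

Internal map: ζ^{3j} for j=0..3 gives (1,0), (−√2/2,√2/2), (0,−1), (√2/2,√2/2).
candidate 1: n = (1, -1, -1, 1) → π⊥ ≈ (+2.4142, +1.0000); max(|x|,|y|,|x±y|/√2) = 2.4142 > 0.8 ⇒ ∉ W
candidate 2: n = (1, -1, 0, -1) → π⊥ ≈ (+1.0000, -1.4142); max(|x|,|y|,|x±y|/√2) = 1.7071 > 0.8 ⇒ ∉ W
candidate 3: n = (-1, 0, 1, 0) → π⊥ ≈ (-1.0000, -1.0000); max(|x|,|y|,|x±y|/√2) = 1.4142 > 0.8 ⇒ ∉ W
candidate 4: n = (-3, -2, -1, -1) → π⊥ ≈ (-2.2929, -1.1213); max(|x|,|y|,|x±y|/√2) = 2.4142 > 0.8 ⇒ ∉ W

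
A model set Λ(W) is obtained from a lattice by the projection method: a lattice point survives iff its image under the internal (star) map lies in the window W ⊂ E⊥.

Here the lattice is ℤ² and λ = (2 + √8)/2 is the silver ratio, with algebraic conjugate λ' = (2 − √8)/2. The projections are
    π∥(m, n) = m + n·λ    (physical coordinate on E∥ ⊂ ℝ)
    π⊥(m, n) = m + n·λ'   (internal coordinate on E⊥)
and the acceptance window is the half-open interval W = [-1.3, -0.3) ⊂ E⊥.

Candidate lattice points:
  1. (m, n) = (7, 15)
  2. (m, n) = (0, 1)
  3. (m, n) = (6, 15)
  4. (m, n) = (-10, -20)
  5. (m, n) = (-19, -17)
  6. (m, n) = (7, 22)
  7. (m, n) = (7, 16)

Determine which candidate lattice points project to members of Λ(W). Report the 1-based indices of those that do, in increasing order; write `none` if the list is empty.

2

λ' = (2−√8)/2 ≈ -0.4142.
#1 (7,15): internal coord 7 + (15)·λ' = +0.7868; +0.7868 ∉ [-1.3, -0.3) → out
#2 (0,1): internal coord 0 + (1)·λ' = -0.4142; -0.4142 ∈ [-1.3, -0.3) → IN Λ
#3 (6,15): internal coord 6 + (15)·λ' = -0.2132; -0.2132 ∉ [-1.3, -0.3) → out
#4 (-10,-20): internal coord -10 + (-20)·λ' = -1.7157; -1.7157 ∉ [-1.3, -0.3) → out
#5 (-19,-17): internal coord -19 + (-17)·λ' = -11.9584; -11.9584 ∉ [-1.3, -0.3) → out
#6 (7,22): internal coord 7 + (22)·λ' = -2.1127; -2.1127 ∉ [-1.3, -0.3) → out
#7 (7,16): internal coord 7 + (16)·λ' = +0.3726; +0.3726 ∉ [-1.3, -0.3) → out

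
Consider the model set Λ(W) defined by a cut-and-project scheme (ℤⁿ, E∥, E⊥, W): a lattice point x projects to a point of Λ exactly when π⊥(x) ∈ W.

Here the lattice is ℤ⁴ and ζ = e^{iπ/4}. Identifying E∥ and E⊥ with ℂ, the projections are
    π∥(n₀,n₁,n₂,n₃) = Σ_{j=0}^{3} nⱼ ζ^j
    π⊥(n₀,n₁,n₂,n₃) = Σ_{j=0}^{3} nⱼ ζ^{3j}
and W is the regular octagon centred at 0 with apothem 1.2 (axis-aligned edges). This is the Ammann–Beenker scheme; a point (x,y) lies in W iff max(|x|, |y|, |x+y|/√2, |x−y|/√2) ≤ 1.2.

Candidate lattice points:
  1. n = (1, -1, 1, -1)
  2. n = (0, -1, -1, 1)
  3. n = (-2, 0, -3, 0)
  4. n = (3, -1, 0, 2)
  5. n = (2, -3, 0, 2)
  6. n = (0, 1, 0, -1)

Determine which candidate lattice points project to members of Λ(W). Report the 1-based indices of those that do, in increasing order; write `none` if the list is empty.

Internal map: ζ^{3j} for j=0..3 gives (1,0), (−√2/2,√2/2), (0,−1), (√2/2,√2/2).
#1 (1, -1, 1, -1): internal (1.00000, -2.41421); octagon support 2.41421 vs apothem 1.2 → ∉ W
#2 (0, -1, -1, 1): internal (1.41421, 1.00000); octagon support 1.70711 vs apothem 1.2 → ∉ W
#3 (-2, 0, -3, 0): internal (-2.00000, 3.00000); octagon support 3.53553 vs apothem 1.2 → ∉ W
#4 (3, -1, 0, 2): internal (5.12132, 0.70711); octagon support 5.12132 vs apothem 1.2 → ∉ W
#5 (2, -3, 0, 2): internal (5.53553, -0.70711); octagon support 5.53553 vs apothem 1.2 → ∉ W
#6 (0, 1, 0, -1): internal (-1.41421, 0.00000); octagon support 1.41421 vs apothem 1.2 → ∉ W

none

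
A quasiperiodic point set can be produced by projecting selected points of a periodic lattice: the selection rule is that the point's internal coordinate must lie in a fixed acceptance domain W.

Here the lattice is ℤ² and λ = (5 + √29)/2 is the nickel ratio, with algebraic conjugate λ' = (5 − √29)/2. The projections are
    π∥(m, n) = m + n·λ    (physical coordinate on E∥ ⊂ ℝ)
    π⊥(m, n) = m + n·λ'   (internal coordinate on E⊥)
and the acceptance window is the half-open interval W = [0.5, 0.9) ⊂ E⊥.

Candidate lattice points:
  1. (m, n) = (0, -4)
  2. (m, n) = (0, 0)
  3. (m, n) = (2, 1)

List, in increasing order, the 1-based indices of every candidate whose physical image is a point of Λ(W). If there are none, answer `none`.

1

λ' = (5−√29)/2 ≈ -0.19258.
#1 (0,-4): internal coord 0 + (-4)·λ' = +0.77033; +0.77033 ∈ [0.5, 0.9) → IN Λ
#2 (0,0): internal coord 0 + (0)·λ' = +0.00000; +0.00000 ∉ [0.5, 0.9) → out
#3 (2,1): internal coord 2 + (1)·λ' = +1.80742; +1.80742 ∉ [0.5, 0.9) → out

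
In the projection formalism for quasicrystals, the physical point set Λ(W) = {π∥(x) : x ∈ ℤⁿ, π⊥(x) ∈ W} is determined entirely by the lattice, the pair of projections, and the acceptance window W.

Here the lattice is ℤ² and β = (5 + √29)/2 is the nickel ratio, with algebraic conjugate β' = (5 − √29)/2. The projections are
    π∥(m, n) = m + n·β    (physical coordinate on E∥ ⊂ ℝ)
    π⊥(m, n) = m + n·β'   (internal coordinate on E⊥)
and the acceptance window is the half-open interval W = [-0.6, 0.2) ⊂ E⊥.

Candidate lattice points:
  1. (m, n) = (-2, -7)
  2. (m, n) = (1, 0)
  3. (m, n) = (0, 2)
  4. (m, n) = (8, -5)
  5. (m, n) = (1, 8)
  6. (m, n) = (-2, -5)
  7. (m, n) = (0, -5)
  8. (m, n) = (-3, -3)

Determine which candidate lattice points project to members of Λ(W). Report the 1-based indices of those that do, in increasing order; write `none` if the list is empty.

β' = (5−√29)/2 ≈ -0.19258.
candidate 1: (m,n)=(-2,-7) → π∥ = -2-7·β ≈ -38.34808, π⊥ = -2-7·β' ≈ -0.65192 ∉ [-0.6, 0.2) ⇒ out
candidate 2: (m,n)=(1,0) → π∥ = 1+0·β ≈ 1.00000, π⊥ = 1+0·β' ≈ 1.00000 ∉ [-0.6, 0.2) ⇒ out
candidate 3: (m,n)=(0,2) → π∥ = 0+2·β ≈ 10.38516, π⊥ = 0+2·β' ≈ -0.38516 ∈ [-0.6, 0.2) ⇒ IN Λ
candidate 4: (m,n)=(8,-5) → π∥ = 8-5·β ≈ -17.96291, π⊥ = 8-5·β' ≈ 8.96291 ∉ [-0.6, 0.2) ⇒ out
candidate 5: (m,n)=(1,8) → π∥ = 1+8·β ≈ 42.54066, π⊥ = 1+8·β' ≈ -0.54066 ∈ [-0.6, 0.2) ⇒ IN Λ
candidate 6: (m,n)=(-2,-5) → π∥ = -2-5·β ≈ -27.96291, π⊥ = -2-5·β' ≈ -1.03709 ∉ [-0.6, 0.2) ⇒ out
candidate 7: (m,n)=(0,-5) → π∥ = 0-5·β ≈ -25.96291, π⊥ = 0-5·β' ≈ 0.96291 ∉ [-0.6, 0.2) ⇒ out
candidate 8: (m,n)=(-3,-3) → π∥ = -3-3·β ≈ -18.57775, π⊥ = -3-3·β' ≈ -2.42225 ∉ [-0.6, 0.2) ⇒ out

3, 5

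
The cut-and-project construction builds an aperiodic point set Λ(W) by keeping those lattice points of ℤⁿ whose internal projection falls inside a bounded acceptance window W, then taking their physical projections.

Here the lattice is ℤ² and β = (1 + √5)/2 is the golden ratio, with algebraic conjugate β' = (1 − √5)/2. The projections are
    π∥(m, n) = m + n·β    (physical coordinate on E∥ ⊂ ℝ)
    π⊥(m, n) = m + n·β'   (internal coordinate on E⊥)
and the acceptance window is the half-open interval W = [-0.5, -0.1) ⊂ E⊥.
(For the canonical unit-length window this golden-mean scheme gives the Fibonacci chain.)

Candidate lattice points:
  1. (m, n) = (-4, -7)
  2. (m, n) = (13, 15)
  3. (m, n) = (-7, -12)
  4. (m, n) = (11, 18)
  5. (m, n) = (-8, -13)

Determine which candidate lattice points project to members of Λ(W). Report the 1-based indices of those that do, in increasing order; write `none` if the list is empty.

4

Compute β' = (1−√5)/2 = -0.6180, so π⊥(m,n) = m -0.6180·n.
[1] lift (-4,-7): star map gives 0.3262; window check -0.5 ≤ 0.3262 < -0.1 is false → out
[2] lift (13,15): star map gives 3.7295; window check -0.5 ≤ 3.7295 < -0.1 is false → out
[3] lift (-7,-12): star map gives 0.4164; window check -0.5 ≤ 0.4164 < -0.1 is false → out
[4] lift (11,18): star map gives -0.1246; window check -0.5 ≤ -0.1246 < -0.1 is true → IN Λ
[5] lift (-8,-13): star map gives 0.0344; window check -0.5 ≤ 0.0344 < -0.1 is false → out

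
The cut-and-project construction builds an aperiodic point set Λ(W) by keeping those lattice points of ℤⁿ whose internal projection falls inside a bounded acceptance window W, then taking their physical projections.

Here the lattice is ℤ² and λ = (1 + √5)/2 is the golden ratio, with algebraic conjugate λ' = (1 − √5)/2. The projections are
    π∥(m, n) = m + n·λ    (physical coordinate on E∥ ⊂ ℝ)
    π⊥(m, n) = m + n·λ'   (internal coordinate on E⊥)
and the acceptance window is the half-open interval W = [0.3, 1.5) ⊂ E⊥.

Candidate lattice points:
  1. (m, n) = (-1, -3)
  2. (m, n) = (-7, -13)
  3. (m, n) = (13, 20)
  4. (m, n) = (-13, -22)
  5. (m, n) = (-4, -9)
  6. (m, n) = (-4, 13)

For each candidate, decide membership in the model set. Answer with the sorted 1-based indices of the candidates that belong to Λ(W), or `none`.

1, 2, 3, 4

λ' = (1−√5)/2 ≈ -0.61803.
#1 (-1,-3): internal coord -1 + (-3)·λ' = +0.85410; +0.85410 ∈ [0.3, 1.5) → IN Λ
#2 (-7,-13): internal coord -7 + (-13)·λ' = +1.03444; +1.03444 ∈ [0.3, 1.5) → IN Λ
#3 (13,20): internal coord 13 + (20)·λ' = +0.63932; +0.63932 ∈ [0.3, 1.5) → IN Λ
#4 (-13,-22): internal coord -13 + (-22)·λ' = +0.59675; +0.59675 ∈ [0.3, 1.5) → IN Λ
#5 (-4,-9): internal coord -4 + (-9)·λ' = +1.56231; +1.56231 ∉ [0.3, 1.5) → out
#6 (-4,13): internal coord -4 + (13)·λ' = -12.03444; -12.03444 ∉ [0.3, 1.5) → out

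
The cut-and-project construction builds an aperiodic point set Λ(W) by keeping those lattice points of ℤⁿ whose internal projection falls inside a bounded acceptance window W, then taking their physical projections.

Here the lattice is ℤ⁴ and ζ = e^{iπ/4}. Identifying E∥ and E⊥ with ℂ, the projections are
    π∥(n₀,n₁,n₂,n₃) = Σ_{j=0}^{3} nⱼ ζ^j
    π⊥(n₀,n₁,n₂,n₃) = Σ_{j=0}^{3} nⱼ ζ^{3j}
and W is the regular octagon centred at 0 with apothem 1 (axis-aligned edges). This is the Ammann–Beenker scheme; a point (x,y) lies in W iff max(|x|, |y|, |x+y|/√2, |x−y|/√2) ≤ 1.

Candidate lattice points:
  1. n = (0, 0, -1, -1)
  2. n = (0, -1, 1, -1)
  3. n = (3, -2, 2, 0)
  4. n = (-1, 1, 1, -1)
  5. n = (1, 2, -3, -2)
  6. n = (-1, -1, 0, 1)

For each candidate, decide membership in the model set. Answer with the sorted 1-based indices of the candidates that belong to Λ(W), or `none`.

Internal map: ζ^{3j} for j=0..3 gives (1,0), (−√2/2,√2/2), (0,−1), (√2/2,√2/2).
candidate 1: n = (0, 0, -1, -1) → π⊥ ≈ (-0.7071, +0.2929); max(|x|,|y|,|x±y|/√2) = 0.7071 ≤ 1 ⇒ ∈ W
candidate 2: n = (0, -1, 1, -1) → π⊥ ≈ (+0.0000, -2.4142); max(|x|,|y|,|x±y|/√2) = 2.4142 > 1 ⇒ ∉ W
candidate 3: n = (3, -2, 2, 0) → π⊥ ≈ (+4.4142, -3.4142); max(|x|,|y|,|x±y|/√2) = 5.5355 > 1 ⇒ ∉ W
candidate 4: n = (-1, 1, 1, -1) → π⊥ ≈ (-2.4142, -1.0000); max(|x|,|y|,|x±y|/√2) = 2.4142 > 1 ⇒ ∉ W
candidate 5: n = (1, 2, -3, -2) → π⊥ ≈ (-1.8284, +3.0000); max(|x|,|y|,|x±y|/√2) = 3.4142 > 1 ⇒ ∉ W
candidate 6: n = (-1, -1, 0, 1) → π⊥ ≈ (+0.4142, +0.0000); max(|x|,|y|,|x±y|/√2) = 0.4142 ≤ 1 ⇒ ∈ W

1, 6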